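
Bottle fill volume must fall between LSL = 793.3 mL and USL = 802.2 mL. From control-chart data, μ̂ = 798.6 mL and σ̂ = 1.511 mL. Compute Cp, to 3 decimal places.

Cp = (USL − LSL) / (6σ̂) = (802.2 − 793.3) / (6 × 1.511) = 8.9000 / 9.0660 = 0.9817

0.982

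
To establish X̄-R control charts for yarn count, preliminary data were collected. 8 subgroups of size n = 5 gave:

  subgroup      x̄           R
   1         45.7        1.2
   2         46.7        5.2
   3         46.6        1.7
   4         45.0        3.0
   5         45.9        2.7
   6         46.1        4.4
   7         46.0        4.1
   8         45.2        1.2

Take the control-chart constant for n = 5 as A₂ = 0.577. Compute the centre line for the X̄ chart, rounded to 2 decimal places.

45.90

X̄̄ = (45.7 + 46.7 + 46.6 + 45.0 + 45.9 + 46.1 + 46.0 + 45.2) / 8 = 367.2000 / 8 = 45.9000
CL = X̄̄ = 45.9000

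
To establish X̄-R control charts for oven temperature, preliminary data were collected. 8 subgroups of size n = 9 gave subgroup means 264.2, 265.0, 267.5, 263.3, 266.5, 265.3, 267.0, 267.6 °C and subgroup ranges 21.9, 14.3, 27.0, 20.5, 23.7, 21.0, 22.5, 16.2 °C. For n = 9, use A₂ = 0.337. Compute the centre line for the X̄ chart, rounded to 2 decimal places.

X̄̄ = (264.2 + 265.0 + 267.5 + 263.3 + 266.5 + 265.3 + 267.0 + 267.6) / 8 = 2126.4000 / 8 = 265.8000
CL = X̄̄ = 265.8000

265.80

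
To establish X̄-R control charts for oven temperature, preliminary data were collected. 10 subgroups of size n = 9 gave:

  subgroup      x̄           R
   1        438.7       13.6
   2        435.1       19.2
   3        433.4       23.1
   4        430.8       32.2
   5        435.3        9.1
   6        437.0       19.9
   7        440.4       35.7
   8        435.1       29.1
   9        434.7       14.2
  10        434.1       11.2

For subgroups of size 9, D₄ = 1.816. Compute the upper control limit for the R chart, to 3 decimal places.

R̄ = (13.6 + 19.2 + 23.1 + 32.2 + 9.1 + 19.9 + 35.7 + 29.1 + 14.2 + 11.2) / 10 = 207.3000 / 10 = 20.7300
UCL_R = D₄·R̄ = 1.816 × 20.7300 = 37.6457

37.646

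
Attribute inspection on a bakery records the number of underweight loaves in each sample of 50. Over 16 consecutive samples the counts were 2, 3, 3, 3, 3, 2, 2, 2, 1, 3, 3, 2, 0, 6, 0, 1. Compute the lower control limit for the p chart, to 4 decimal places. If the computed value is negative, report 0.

p̄ = Σdᵢ / (k·n) = 36 / (16 × 50) = 0.04500
LCL = p̄ − 3·√(p̄(1−p̄)/n) = 0.04500 − 3 × 0.02932 = -0.04295 → 0 (negative, so LCL = 0)

0.0000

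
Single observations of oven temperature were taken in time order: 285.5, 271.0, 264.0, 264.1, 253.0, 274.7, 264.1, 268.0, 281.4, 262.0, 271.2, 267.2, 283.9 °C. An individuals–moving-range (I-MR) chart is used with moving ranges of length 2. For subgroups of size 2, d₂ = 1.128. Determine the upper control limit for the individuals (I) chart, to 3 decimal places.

X̄ = (285.5 + 271.0 + 264.0 + 264.1 + 253.0 + 274.7 + 264.1 + 268.0 + 281.4 + 262.0 + 271.2 + 267.2 + 283.9) / 13 = 270.0077
Moving ranges: 14.5, 7.0, 0.1, 11.1, 21.7, 10.6, 3.9, 13.4, 19.4, 9.2, 4.0, 16.7; M̄R̄ = 131.6000 / 12 = 10.9667
UCL = X̄ + 3·M̄R̄/d₂ = 270.0077 + 3 × 10.9667 / 1.128 = 299.1744

299.174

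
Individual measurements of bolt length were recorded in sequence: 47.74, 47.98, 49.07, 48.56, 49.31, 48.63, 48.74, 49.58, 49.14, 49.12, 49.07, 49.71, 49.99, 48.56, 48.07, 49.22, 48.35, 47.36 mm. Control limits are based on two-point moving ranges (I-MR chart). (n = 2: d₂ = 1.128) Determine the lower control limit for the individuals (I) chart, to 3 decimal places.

X̄ = (47.74 + 47.98 + 49.07 + 48.56 + 49.31 + 48.63 + 48.74 + 49.58 + 49.14 + 49.12 + 49.07 + 49.71 + 49.99 + 48.56 + 48.07 + 49.22 + 48.35 + 47.36) / 18 = 48.7889
Moving ranges: 0.24, 1.09, 0.51, 0.75, 0.68, 0.11, 0.84, 0.44, 0.02, 0.05, 0.64, 0.28, 1.43, 0.49, 1.15, 0.87, 0.99; M̄R̄ = 10.5800 / 17 = 0.6224
LCL = X̄ − 3·M̄R̄/d₂ = 48.7889 − 3 × 0.6224 / 1.128 = 47.1337

47.134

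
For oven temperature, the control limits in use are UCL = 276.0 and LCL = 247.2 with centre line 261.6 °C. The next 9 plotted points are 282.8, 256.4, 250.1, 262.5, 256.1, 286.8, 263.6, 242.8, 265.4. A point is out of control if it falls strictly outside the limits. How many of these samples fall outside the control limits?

3

Compare each point to [247.2, 276.0]: sample 1 = 282.8 > UCL; sample 6 = 286.8 > UCL; sample 8 = 242.8 < LCL.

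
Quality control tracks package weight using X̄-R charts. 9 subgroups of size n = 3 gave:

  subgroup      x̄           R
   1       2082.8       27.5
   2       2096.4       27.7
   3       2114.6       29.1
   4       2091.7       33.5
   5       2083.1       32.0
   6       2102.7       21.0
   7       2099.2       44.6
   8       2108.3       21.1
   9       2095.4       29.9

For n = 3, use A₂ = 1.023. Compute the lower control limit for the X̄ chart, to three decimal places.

X̄̄ = (2082.8 + 2096.4 + 2114.6 + 2091.7 + 2083.1 + 2102.7 + 2099.2 + 2108.3 + 2095.4) / 9 = 18874.2000 / 9 = 2097.1333
R̄ = (27.5 + 27.7 + 29.1 + 33.5 + 32.0 + 21.0 + 44.6 + 21.1 + 29.9) / 9 = 266.4000 / 9 = 29.6000
LCL = X̄̄ − A₂·R̄ = 2097.1333 − 1.023 × 29.6000 = 2066.8525

2066.853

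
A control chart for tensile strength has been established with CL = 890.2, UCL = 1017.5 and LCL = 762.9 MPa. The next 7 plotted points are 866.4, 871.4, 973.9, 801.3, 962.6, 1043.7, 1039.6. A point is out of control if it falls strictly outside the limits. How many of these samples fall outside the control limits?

2

Compare each point to [762.9, 1017.5]: sample 6 = 1043.7 > UCL; sample 7 = 1039.6 > UCL.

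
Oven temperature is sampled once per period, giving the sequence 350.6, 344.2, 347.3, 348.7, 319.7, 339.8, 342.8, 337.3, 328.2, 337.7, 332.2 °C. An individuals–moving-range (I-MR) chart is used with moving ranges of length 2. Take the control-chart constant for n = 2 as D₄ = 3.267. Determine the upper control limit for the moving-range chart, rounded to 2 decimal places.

30.25

Moving ranges: 6.4, 3.1, 1.4, 29.0, 20.1, 3.0, 5.5, 9.1, 9.5, 5.5; M̄R̄ = 92.6000 / 10 = 9.2600
UCL_MR = D₄·M̄R̄ = 3.267 × 9.2600 = 30.2524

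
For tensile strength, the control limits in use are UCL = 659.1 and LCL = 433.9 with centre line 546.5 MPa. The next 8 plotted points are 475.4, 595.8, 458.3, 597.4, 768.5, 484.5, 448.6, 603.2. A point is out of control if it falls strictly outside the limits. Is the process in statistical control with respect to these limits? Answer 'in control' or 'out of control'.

out of control

Compare each point to [433.9, 659.1]: sample 5 = 768.5 > UCL.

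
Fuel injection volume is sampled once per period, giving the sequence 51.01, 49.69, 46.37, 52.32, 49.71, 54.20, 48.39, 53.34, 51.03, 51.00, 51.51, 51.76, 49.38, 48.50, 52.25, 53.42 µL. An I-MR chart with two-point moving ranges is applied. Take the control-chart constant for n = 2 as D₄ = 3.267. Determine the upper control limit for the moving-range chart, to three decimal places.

Moving ranges: 1.32, 3.32, 5.95, 2.61, 4.49, 5.81, 4.95, 2.31, 0.03, 0.51, 0.25, 2.38, 0.88, 3.75, 1.17; M̄R̄ = 39.7300 / 15 = 2.6487
UCL_MR = D₄·M̄R̄ = 3.267 × 2.6487 = 8.6532

8.653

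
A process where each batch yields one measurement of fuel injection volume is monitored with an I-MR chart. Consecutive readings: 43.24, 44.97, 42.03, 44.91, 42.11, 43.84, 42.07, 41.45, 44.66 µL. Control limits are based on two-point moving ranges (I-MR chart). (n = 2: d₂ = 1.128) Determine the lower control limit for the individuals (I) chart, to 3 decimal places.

37.376

X̄ = (43.24 + 44.97 + 42.03 + 44.91 + 42.11 + 43.84 + 42.07 + 41.45 + 44.66) / 9 = 43.2533
Moving ranges: 1.73, 2.94, 2.88, 2.80, 1.73, 1.77, 0.62, 3.21; M̄R̄ = 17.6800 / 8 = 2.2100
LCL = X̄ − 3·M̄R̄/d₂ = 43.2533 − 3 × 2.2100 / 1.128 = 37.3757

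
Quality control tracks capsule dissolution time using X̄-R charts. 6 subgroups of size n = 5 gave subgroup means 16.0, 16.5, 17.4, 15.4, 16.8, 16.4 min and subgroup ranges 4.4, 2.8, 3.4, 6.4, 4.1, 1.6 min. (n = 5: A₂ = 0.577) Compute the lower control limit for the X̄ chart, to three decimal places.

X̄̄ = (16.0 + 16.5 + 17.4 + 15.4 + 16.8 + 16.4) / 6 = 98.5000 / 6 = 16.4167
R̄ = (4.4 + 2.8 + 3.4 + 6.4 + 4.1 + 1.6) / 6 = 22.7000 / 6 = 3.7833
LCL = X̄̄ − A₂·R̄ = 16.4167 − 0.577 × 3.7833 = 14.2337

14.234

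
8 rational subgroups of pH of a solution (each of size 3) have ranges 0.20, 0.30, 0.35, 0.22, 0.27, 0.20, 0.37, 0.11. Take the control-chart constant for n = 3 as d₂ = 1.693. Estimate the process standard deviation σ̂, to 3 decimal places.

R̄ = (0.20 + 0.30 + 0.35 + 0.22 + 0.27 + 0.20 + 0.37 + 0.11) / 8 = 0.2525
σ̂ = R̄ / d₂ = 0.2525 / 1.693 = 0.1491

0.149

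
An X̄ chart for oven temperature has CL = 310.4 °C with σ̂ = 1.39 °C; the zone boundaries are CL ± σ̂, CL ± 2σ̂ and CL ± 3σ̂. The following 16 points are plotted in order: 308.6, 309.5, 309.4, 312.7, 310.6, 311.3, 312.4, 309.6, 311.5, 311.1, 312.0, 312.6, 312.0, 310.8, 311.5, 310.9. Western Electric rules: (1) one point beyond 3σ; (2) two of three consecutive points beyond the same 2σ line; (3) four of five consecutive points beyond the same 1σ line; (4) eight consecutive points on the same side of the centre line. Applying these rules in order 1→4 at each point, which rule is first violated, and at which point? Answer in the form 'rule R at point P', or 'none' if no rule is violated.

Zone of each point (C = within 1σ̂, B = 1σ̂–2σ̂, A = 2σ̂–3σ̂, * = beyond 3σ̂; sign = side of CL): 1:-B, 2:-C, 3:-C, 4:+B, 5:+C, 6:+C, 7:+B, 8:-C, 9:+C, 10:+C, 11:+B, 12:+B, 13:+B, 14:+C, 15:+C, 16:+C
Rule 4 (eight consecutive points on the same side of the centre line) is satisfied at point 16.

rule 4 at point 16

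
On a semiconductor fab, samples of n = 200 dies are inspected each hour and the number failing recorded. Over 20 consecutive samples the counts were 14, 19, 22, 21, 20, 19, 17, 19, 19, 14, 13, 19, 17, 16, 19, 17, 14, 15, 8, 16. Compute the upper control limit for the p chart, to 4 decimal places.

0.1435

p̄ = Σdᵢ / (k·n) = 338 / (20 × 200) = 0.08450
UCL = p̄ + 3·√(p̄(1−p̄)/n) = 0.08450 + 3 × √(0.08450×0.91550/200) = 0.08450 + 3 × 0.01967 = 0.14350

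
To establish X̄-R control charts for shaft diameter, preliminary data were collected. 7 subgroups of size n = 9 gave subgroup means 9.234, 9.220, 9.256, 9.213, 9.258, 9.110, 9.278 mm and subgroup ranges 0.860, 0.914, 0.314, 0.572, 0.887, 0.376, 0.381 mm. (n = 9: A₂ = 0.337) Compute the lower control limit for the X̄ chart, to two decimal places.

9.02

X̄̄ = (9.234 + 9.220 + 9.256 + 9.213 + 9.258 + 9.110 + 9.278) / 7 = 64.5690 / 7 = 9.2241
R̄ = (0.860 + 0.914 + 0.314 + 0.572 + 0.887 + 0.376 + 0.381) / 7 = 4.3040 / 7 = 0.6149
LCL = X̄̄ − A₂·R̄ = 9.2241 − 0.337 × 0.6149 = 9.0169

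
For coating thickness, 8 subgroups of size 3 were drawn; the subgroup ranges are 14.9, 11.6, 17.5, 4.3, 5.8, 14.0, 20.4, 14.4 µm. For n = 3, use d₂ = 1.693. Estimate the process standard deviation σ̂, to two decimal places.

R̄ = (14.9 + 11.6 + 17.5 + 4.3 + 5.8 + 14.0 + 20.4 + 14.4) / 8 = 12.8625
σ̂ = R̄ / d₂ = 12.8625 / 1.693 = 7.5975

7.60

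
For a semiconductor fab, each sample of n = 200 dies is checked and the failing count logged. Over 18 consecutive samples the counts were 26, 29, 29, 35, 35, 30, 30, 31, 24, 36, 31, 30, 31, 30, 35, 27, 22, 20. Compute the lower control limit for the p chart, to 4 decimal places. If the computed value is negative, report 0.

p̄ = Σdᵢ / (k·n) = 531 / (18 × 200) = 0.14750
LCL = p̄ − 3·√(p̄(1−p̄)/n) = 0.14750 − 3 × 0.02507 = 0.07228

0.0723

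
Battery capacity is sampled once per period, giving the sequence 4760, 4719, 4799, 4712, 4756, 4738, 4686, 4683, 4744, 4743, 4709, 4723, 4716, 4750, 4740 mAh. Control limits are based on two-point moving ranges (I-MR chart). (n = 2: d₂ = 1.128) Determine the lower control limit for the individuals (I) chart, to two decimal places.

X̄ = (4760 + 4719 + 4799 + 4712 + 4756 + 4738 + 4686 + 4683 + 4744 + 4743 + 4709 + 4723 + 4716 + 4750 + 4740) / 15 = 4731.8667
Moving ranges: 41, 80, 87, 44, 18, 52, 3, 61, 1, 34, 14, 7, 34, 10; M̄R̄ = 486.0000 / 14 = 34.7143
LCL = X̄ − 3·M̄R̄/d₂ = 4731.8667 − 3 × 34.7143 / 1.128 = 4639.5414

4639.54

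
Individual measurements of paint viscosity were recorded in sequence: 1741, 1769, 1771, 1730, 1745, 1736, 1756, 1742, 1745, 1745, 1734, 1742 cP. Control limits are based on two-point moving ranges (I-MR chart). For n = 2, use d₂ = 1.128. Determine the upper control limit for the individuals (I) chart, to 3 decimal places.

1782.842

X̄ = (1741 + 1769 + 1771 + 1730 + 1745 + 1736 + 1756 + 1742 + 1745 + 1745 + 1734 + 1742) / 12 = 1746.3333
Moving ranges: 28, 2, 41, 15, 9, 20, 14, 3, 0, 11, 8; M̄R̄ = 151.0000 / 11 = 13.7273
UCL = X̄ + 3·M̄R̄/d₂ = 1746.3333 + 3 × 13.7273 / 1.128 = 1782.8420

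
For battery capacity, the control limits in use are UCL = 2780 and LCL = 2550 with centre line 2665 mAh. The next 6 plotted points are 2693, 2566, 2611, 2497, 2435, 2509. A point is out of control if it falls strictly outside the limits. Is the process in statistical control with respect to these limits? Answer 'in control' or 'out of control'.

Compare each point to [2550, 2780]: sample 4 = 2497 < LCL; sample 5 = 2435 < LCL; sample 6 = 2509 < LCL.

out of control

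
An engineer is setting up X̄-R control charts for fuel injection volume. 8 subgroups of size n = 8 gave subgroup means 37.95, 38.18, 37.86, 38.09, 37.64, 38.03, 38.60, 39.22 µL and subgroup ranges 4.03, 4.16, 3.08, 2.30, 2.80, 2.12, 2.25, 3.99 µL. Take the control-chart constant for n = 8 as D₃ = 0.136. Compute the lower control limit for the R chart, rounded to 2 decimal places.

R̄ = (4.03 + 4.16 + 3.08 + 2.30 + 2.80 + 2.12 + 2.25 + 3.99) / 8 = 24.7300 / 8 = 3.0913
LCL_R = D₃·R̄ = 0.136 × 3.0913 = 0.4204

0.42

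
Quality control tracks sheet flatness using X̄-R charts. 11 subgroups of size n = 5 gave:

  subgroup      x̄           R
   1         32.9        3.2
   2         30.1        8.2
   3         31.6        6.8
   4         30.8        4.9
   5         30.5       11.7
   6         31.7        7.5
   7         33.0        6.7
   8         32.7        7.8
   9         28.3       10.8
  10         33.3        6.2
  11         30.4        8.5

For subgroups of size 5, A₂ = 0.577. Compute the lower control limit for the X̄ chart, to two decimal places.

27.07

X̄̄ = (32.9 + 30.1 + 31.6 + 30.8 + 30.5 + 31.7 + 33.0 + 32.7 + 28.3 + 33.3 + 30.4) / 11 = 345.3000 / 11 = 31.3909
R̄ = (3.2 + 8.2 + 6.8 + 4.9 + 11.7 + 7.5 + 6.7 + 7.8 + 10.8 + 6.2 + 8.5) / 11 = 82.3000 / 11 = 7.4818
LCL = X̄̄ − A₂·R̄ = 31.3909 − 0.577 × 7.4818 = 27.0739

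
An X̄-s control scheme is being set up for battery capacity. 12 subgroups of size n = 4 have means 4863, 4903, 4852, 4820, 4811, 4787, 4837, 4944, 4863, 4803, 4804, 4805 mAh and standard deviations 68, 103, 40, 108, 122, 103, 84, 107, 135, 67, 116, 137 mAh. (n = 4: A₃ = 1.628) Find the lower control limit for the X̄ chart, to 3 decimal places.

X̄̄ = (4863 + 4903 + 4852 + 4820 + 4811 + 4787 + 4837 + 4944 + 4863 + 4803 + 4804 + 4805) / 12 = 4841.0000
s̄ = (68 + 103 + 40 + 108 + 122 + 103 + 84 + 107 + 135 + 67 + 116 + 137) / 12 = 99.1667
LCL = X̄̄ − A₃·s̄ = 4841.0000 − 1.628 × 99.1667 = 4679.5567

4679.557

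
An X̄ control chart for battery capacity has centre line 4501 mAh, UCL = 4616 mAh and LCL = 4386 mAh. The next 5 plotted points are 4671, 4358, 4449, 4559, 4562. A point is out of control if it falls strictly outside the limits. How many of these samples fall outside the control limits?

Compare each point to [4386, 4616]: sample 1 = 4671 > UCL; sample 2 = 4358 < LCL.

2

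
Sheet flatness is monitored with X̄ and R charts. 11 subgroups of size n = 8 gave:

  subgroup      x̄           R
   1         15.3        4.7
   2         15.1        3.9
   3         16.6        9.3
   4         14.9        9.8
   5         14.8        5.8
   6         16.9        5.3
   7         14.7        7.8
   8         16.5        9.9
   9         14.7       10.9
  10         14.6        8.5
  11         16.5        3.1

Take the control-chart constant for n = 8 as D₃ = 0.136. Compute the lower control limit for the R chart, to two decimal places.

0.98

R̄ = (4.7 + 3.9 + 9.3 + 9.8 + 5.8 + 5.3 + 7.8 + 9.9 + 10.9 + 8.5 + 3.1) / 11 = 79.0000 / 11 = 7.1818
LCL_R = D₃·R̄ = 0.136 × 7.1818 = 0.9767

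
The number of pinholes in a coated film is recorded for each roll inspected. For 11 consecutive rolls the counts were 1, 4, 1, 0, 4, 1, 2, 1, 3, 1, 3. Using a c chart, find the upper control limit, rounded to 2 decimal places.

c̄ = (1 + 4 + 1 + 0 + 4 + 1 + 2 + 1 + 3 + 1 + 3) / 11 = 21 / 11 = 1.9091
UCL = c̄ + 3√c̄ = 1.9091 + 3 × √1.9091 = 1.9091 + 3 × 1.3817 = 6.0542

6.05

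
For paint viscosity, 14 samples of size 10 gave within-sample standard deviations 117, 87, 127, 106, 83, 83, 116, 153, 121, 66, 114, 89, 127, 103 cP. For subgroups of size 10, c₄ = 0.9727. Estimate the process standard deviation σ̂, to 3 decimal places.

s̄ = (117 + 87 + 127 + 106 + 83 + 83 + 116 + 153 + 121 + 66 + 114 + 89 + 127 + 103) / 14 = 106.5714
σ̂ = s̄ / c₄ = 106.5714 / 0.9727 = 109.5625

109.562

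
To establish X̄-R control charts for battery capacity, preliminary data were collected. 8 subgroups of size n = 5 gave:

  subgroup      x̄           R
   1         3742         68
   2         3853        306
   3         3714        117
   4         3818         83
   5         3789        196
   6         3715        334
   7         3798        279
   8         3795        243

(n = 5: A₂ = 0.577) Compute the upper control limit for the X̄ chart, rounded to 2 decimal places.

3895.28

X̄̄ = (3742 + 3853 + 3714 + 3818 + 3789 + 3715 + 3798 + 3795) / 8 = 30224.0000 / 8 = 3778.0000
R̄ = (68 + 306 + 117 + 83 + 196 + 334 + 279 + 243) / 8 = 1626.0000 / 8 = 203.2500
UCL = X̄̄ + A₂·R̄ = 3778.0000 + 0.577 × 203.2500 = 3895.2753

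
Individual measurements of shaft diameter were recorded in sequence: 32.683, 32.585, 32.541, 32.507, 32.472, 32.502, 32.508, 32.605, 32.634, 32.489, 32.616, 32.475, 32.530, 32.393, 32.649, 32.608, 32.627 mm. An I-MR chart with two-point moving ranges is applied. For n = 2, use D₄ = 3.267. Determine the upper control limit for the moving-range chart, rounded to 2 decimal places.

Moving ranges: 0.098, 0.044, 0.034, 0.035, 0.030, 0.006, 0.097, 0.029, 0.145, 0.127, 0.141, 0.055, 0.137, 0.256, 0.041, 0.019; M̄R̄ = 1.2940 / 16 = 0.0809
UCL_MR = D₄·M̄R̄ = 3.267 × 0.0809 = 0.2642

0.26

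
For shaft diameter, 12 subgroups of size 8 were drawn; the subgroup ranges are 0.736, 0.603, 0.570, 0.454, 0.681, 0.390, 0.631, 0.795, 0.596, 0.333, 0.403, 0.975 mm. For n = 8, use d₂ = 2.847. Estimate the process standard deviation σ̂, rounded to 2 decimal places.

R̄ = (0.736 + 0.603 + 0.570 + 0.454 + 0.681 + 0.390 + 0.631 + 0.795 + 0.596 + 0.333 + 0.403 + 0.975) / 12 = 0.5972
σ̂ = R̄ / d₂ = 0.5972 / 2.847 = 0.2098

0.21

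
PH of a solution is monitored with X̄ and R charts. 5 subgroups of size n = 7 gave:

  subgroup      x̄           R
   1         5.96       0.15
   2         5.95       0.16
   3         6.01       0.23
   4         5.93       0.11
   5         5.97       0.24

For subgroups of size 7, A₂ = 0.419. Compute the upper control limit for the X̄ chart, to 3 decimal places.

X̄̄ = (5.96 + 5.95 + 6.01 + 5.93 + 5.97) / 5 = 29.8200 / 5 = 5.9640
R̄ = (0.15 + 0.16 + 0.23 + 0.11 + 0.24) / 5 = 0.8900 / 5 = 0.1780
UCL = X̄̄ + A₂·R̄ = 5.9640 + 0.419 × 0.1780 = 6.0386

6.039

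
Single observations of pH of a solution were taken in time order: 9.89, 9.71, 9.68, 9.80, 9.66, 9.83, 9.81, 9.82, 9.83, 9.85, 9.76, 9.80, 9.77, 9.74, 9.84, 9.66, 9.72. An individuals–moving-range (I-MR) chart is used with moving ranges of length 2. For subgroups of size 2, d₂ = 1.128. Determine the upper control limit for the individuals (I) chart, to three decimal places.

X̄ = (9.89 + 9.71 + 9.68 + 9.80 + 9.66 + 9.83 + 9.81 + 9.82 + 9.83 + 9.85 + 9.76 + 9.80 + 9.77 + 9.74 + 9.84 + 9.66 + 9.72) / 17 = 9.7747
Moving ranges: 0.18, 0.03, 0.12, 0.14, 0.17, 0.02, 0.01, 0.01, 0.02, 0.09, 0.04, 0.03, 0.03, 0.10, 0.18, 0.06; M̄R̄ = 1.2300 / 16 = 0.0769
UCL = X̄ + 3·M̄R̄/d₂ = 9.7747 + 3 × 0.0769 / 1.128 = 9.9792

9.979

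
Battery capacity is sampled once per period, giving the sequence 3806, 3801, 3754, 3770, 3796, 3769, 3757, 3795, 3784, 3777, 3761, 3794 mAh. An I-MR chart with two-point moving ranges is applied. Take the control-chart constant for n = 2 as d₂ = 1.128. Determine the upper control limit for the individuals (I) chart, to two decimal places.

X̄ = (3806 + 3801 + 3754 + 3770 + 3796 + 3769 + 3757 + 3795 + 3784 + 3777 + 3761 + 3794) / 12 = 3780.3333
Moving ranges: 5, 47, 16, 26, 27, 12, 38, 11, 7, 16, 33; M̄R̄ = 238.0000 / 11 = 21.6364
UCL = X̄ + 3·M̄R̄/d₂ = 3780.3333 + 3 × 21.6364 / 1.128 = 3837.8769

3837.88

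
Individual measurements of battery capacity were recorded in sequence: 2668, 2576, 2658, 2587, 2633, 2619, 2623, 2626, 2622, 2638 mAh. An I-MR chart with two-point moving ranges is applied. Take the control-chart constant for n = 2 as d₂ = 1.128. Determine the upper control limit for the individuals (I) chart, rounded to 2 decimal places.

2723.11

X̄ = (2668 + 2576 + 2658 + 2587 + 2633 + 2619 + 2623 + 2626 + 2622 + 2638) / 10 = 2625.0000
Moving ranges: 92, 82, 71, 46, 14, 4, 3, 4, 16; M̄R̄ = 332.0000 / 9 = 36.8889
UCL = X̄ + 3·M̄R̄/d₂ = 2625.0000 + 3 × 36.8889 / 1.128 = 2723.1087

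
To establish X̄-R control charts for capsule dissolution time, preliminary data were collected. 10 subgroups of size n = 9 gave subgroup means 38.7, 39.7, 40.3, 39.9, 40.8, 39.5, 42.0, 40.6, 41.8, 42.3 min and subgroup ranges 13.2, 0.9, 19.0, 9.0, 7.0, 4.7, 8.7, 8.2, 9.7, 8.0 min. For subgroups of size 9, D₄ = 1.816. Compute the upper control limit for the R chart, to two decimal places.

16.05

R̄ = (13.2 + 0.9 + 19.0 + 9.0 + 7.0 + 4.7 + 8.7 + 8.2 + 9.7 + 8.0) / 10 = 88.4000 / 10 = 8.8400
UCL_R = D₄·R̄ = 1.816 × 8.8400 = 16.0534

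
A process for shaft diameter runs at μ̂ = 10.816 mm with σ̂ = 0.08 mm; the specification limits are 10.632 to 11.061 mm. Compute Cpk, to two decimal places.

0.77

Cpu = (USL − μ̂) / (3σ̂) = (11.061 − 10.816) / (3 × 0.08) = 1.0208; Cpl = (μ̂ − LSL) / (3σ̂) = (10.816 − 10.632) / (3 × 0.08) = 0.7667; Cpk = min(Cpu, Cpl) = 0.7667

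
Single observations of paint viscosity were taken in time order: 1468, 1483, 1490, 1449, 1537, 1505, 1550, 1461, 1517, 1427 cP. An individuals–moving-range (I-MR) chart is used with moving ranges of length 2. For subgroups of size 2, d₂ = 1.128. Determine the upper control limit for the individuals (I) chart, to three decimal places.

X̄ = (1468 + 1483 + 1490 + 1449 + 1537 + 1505 + 1550 + 1461 + 1517 + 1427) / 10 = 1488.7000
Moving ranges: 15, 7, 41, 88, 32, 45, 89, 56, 90; M̄R̄ = 463.0000 / 9 = 51.4444
UCL = X̄ + 3·M̄R̄/d₂ = 1488.7000 + 3 × 51.4444 / 1.128 = 1625.5203

1625.520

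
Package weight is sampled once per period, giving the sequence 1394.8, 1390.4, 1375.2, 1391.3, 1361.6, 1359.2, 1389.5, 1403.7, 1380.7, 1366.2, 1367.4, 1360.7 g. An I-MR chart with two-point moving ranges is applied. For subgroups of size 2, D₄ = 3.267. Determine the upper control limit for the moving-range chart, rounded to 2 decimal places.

Moving ranges: 4.4, 15.2, 16.1, 29.7, 2.4, 30.3, 14.2, 23.0, 14.5, 1.2, 6.7; M̄R̄ = 157.7000 / 11 = 14.3364
UCL_MR = D₄·M̄R̄ = 3.267 × 14.3364 = 46.8369

46.84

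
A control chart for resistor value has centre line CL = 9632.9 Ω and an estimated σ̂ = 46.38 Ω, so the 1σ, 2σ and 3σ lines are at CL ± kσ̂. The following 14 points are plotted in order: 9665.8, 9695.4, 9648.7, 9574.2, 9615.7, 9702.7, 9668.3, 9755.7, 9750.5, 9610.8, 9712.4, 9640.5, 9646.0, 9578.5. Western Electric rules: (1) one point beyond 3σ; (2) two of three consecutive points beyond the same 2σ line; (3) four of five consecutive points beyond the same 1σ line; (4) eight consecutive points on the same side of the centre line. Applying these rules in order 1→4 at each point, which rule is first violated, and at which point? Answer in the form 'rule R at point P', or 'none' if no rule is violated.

rule 2 at point 9

Zone of each point (C = within 1σ̂, B = 1σ̂–2σ̂, A = 2σ̂–3σ̂, * = beyond 3σ̂; sign = side of CL): 1:+C, 2:+B, 3:+C, 4:-B, 5:-C, 6:+B, 7:+C, 8:+A, 9:+A, 10:-C, 11:+B, 12:+C, 13:+C, 14:-B
Rule 2 (two of three consecutive points beyond the same 2σ limit) is satisfied at point 9.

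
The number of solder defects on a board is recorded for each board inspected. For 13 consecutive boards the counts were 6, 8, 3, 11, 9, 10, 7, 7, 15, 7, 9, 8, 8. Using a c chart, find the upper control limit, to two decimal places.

c̄ = (6 + 8 + 3 + 11 + 9 + 10 + 7 + 7 + 15 + 7 + 9 + 8 + 8) / 13 = 108 / 13 = 8.3077
UCL = c̄ + 3√c̄ = 8.3077 + 3 × √8.3077 = 8.3077 + 3 × 2.8823 = 16.9546

16.95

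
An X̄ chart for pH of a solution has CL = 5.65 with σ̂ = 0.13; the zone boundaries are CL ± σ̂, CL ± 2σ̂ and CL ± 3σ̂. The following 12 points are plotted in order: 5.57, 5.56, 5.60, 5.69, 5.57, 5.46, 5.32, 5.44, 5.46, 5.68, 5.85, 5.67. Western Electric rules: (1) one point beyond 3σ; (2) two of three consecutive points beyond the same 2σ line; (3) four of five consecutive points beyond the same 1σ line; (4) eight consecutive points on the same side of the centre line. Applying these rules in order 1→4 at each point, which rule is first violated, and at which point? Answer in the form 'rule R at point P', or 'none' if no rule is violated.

Zone of each point (C = within 1σ̂, B = 1σ̂–2σ̂, A = 2σ̂–3σ̂, * = beyond 3σ̂; sign = side of CL): 1:-C, 2:-C, 3:-C, 4:+C, 5:-C, 6:-B, 7:-A, 8:-B, 9:-B, 10:+C, 11:+B, 12:+C
Rule 3 (four of five consecutive points beyond the same 1σ limit) is satisfied at point 9.

rule 3 at point 9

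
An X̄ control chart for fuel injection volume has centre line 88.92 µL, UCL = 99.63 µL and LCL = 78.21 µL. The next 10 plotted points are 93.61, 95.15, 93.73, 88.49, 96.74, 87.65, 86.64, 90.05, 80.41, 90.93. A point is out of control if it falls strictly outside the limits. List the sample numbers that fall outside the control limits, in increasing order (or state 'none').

none

All 10 points lie within [78.21, 99.63].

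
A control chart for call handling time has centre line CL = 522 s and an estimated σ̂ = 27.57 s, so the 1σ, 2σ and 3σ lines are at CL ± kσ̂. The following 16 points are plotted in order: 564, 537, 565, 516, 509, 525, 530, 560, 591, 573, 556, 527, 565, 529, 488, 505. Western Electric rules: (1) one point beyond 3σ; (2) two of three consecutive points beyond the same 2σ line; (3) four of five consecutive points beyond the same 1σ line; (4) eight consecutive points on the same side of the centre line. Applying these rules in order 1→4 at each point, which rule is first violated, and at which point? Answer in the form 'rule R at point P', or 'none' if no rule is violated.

rule 3 at point 11

Zone of each point (C = within 1σ̂, B = 1σ̂–2σ̂, A = 2σ̂–3σ̂, * = beyond 3σ̂; sign = side of CL): 1:+B, 2:+C, 3:+B, 4:-C, 5:-C, 6:+C, 7:+C, 8:+B, 9:+A, 10:+B, 11:+B, 12:+C, 13:+B, 14:+C, 15:-B, 16:-C
Rule 3 (four of five consecutive points beyond the same 1σ limit) is satisfied at point 11.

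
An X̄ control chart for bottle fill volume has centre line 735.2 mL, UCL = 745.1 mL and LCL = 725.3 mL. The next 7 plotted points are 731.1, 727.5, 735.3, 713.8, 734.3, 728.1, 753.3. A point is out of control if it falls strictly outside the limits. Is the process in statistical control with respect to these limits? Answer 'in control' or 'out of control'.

out of control

Compare each point to [725.3, 745.1]: sample 4 = 713.8 < LCL; sample 7 = 753.3 > UCL.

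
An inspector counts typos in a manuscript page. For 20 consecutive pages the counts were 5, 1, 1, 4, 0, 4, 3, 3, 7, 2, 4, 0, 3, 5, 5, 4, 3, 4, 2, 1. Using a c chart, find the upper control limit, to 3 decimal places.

c̄ = (5 + 1 + 1 + 4 + 0 + 4 + 3 + 3 + 7 + 2 + 4 + 0 + 3 + 5 + 5 + 4 + 3 + 4 + 2 + 1) / 20 = 61 / 20 = 3.0500
UCL = c̄ + 3√c̄ = 3.0500 + 3 × √3.0500 = 3.0500 + 3 × 1.7464 = 8.2893

8.289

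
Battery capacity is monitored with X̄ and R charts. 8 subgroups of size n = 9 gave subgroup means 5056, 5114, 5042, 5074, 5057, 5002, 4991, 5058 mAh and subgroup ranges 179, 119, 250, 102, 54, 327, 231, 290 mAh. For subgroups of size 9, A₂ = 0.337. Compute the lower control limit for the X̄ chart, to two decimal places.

4983.87

X̄̄ = (5056 + 5114 + 5042 + 5074 + 5057 + 5002 + 4991 + 5058) / 8 = 40394.0000 / 8 = 5049.2500
R̄ = (179 + 119 + 250 + 102 + 54 + 327 + 231 + 290) / 8 = 1552.0000 / 8 = 194.0000
LCL = X̄̄ − A₂·R̄ = 5049.2500 − 0.337 × 194.0000 = 4983.8720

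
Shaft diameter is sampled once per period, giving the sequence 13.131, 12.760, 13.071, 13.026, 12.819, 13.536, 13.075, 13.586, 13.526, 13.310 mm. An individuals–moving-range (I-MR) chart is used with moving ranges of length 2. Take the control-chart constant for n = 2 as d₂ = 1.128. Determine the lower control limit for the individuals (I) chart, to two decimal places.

X̄ = (13.131 + 12.760 + 13.071 + 13.026 + 12.819 + 13.536 + 13.075 + 13.586 + 13.526 + 13.310) / 10 = 13.1840
Moving ranges: 0.371, 0.311, 0.045, 0.207, 0.717, 0.461, 0.511, 0.060, 0.216; M̄R̄ = 2.8990 / 9 = 0.3221
LCL = X̄ − 3·M̄R̄/d₂ = 13.1840 − 3 × 0.3221 / 1.128 = 12.3273

12.33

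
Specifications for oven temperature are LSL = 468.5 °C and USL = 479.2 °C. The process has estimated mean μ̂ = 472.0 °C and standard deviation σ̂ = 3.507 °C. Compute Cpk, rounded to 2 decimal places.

0.33

Cpu = (USL − μ̂) / (3σ̂) = (479.2 − 472.0) / (3 × 3.507) = 0.6843; Cpl = (μ̂ − LSL) / (3σ̂) = (472.0 − 468.5) / (3 × 3.507) = 0.3327; Cpk = min(Cpu, Cpl) = 0.3327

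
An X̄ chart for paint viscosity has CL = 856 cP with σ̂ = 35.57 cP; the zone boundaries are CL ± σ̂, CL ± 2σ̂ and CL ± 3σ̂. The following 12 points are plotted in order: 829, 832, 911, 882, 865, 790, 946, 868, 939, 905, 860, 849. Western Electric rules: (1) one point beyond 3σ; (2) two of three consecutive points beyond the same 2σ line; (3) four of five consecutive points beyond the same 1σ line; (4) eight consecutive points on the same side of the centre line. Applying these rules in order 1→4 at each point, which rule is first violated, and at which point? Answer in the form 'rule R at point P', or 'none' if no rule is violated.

Zone of each point (C = within 1σ̂, B = 1σ̂–2σ̂, A = 2σ̂–3σ̂, * = beyond 3σ̂; sign = side of CL): 1:-C, 2:-C, 3:+B, 4:+C, 5:+C, 6:-B, 7:+A, 8:+C, 9:+A, 10:+B, 11:+C, 12:-C
Rule 2 (two of three consecutive points beyond the same 2σ limit) is satisfied at point 9.

rule 2 at point 9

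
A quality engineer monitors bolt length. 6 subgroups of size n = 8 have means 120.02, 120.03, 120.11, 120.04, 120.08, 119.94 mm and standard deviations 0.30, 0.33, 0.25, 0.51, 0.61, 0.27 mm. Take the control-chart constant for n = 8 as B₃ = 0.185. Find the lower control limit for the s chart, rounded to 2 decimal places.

0.07

s̄ = (0.30 + 0.33 + 0.25 + 0.51 + 0.61 + 0.27) / 6 = 0.3783
LCL_s = B₃·s̄ = 0.185 × 0.3783 = 0.0700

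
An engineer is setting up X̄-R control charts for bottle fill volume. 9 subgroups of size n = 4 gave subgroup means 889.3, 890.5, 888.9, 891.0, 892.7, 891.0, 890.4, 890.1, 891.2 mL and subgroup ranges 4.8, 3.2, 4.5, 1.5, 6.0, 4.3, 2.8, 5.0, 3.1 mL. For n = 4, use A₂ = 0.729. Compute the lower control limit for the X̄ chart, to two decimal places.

X̄̄ = (889.3 + 890.5 + 888.9 + 891.0 + 892.7 + 891.0 + 890.4 + 890.1 + 891.2) / 9 = 8015.1000 / 9 = 890.5667
R̄ = (4.8 + 3.2 + 4.5 + 1.5 + 6.0 + 4.3 + 2.8 + 5.0 + 3.1) / 9 = 35.2000 / 9 = 3.9111
LCL = X̄̄ − A₂·R̄ = 890.5667 − 0.729 × 3.9111 = 887.7155

887.72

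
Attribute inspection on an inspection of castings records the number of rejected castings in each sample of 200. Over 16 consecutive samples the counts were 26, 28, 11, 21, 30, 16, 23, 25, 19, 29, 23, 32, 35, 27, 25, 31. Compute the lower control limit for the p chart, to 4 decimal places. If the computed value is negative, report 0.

p̄ = Σdᵢ / (k·n) = 401 / (16 × 200) = 0.12531
LCL = p̄ − 3·√(p̄(1−p̄)/n) = 0.12531 − 3 × 0.02341 = 0.05508

0.0551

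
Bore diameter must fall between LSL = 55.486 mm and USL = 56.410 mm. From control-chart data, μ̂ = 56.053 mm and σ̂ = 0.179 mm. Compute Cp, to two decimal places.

Cp = (USL − LSL) / (6σ̂) = (56.410 − 55.486) / (6 × 0.179) = 0.9240 / 1.0740 = 0.8603

0.86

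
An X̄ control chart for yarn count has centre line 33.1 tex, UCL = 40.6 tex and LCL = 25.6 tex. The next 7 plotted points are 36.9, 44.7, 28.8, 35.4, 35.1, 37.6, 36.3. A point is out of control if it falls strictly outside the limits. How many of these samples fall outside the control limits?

Compare each point to [25.6, 40.6]: sample 2 = 44.7 > UCL.

1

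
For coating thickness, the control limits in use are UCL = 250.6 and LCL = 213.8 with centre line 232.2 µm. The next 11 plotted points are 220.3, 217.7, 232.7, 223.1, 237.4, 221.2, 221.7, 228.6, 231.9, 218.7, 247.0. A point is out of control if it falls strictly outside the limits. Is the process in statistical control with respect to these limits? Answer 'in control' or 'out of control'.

All 11 points lie within [213.8, 250.6].

in control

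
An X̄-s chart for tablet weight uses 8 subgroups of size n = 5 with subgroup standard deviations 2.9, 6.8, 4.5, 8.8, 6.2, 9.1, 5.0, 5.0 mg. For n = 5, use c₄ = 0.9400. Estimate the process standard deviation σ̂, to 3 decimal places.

s̄ = (2.9 + 6.8 + 4.5 + 8.8 + 6.2 + 9.1 + 5.0 + 5.0) / 8 = 6.0375
σ̂ = s̄ / c₄ = 6.0375 / 0.9400 = 6.4229

6.423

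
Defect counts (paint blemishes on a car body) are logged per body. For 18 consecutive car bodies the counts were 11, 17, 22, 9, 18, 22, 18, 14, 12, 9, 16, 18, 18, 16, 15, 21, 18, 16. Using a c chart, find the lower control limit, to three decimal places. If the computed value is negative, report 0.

c̄ = (11 + 17 + 22 + 9 + 18 + 22 + 18 + 14 + 12 + 9 + 16 + 18 + 18 + 16 + 15 + 21 + 18 + 16) / 18 = 290 / 18 = 16.1111
LCL = c̄ − 3√c̄ = 16.1111 − 3 × 4.0139 = 4.0695

4.070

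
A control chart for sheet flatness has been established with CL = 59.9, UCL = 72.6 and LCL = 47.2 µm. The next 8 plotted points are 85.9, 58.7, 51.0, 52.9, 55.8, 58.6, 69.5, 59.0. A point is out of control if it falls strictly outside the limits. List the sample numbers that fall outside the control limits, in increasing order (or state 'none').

Compare each point to [47.2, 72.6]: sample 1 = 85.9 > UCL.

1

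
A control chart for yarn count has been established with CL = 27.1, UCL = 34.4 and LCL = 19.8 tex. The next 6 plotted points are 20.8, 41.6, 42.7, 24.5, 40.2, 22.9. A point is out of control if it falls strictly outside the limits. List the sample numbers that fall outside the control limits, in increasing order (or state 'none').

2, 3, 5

Compare each point to [19.8, 34.4]: sample 2 = 41.6 > UCL; sample 3 = 42.7 > UCL; sample 5 = 40.2 > UCL.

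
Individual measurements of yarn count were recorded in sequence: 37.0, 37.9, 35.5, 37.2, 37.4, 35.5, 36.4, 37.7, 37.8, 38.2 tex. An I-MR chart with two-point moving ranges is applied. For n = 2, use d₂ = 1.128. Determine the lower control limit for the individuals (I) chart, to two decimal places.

34.16

X̄ = (37.0 + 37.9 + 35.5 + 37.2 + 37.4 + 35.5 + 36.4 + 37.7 + 37.8 + 38.2) / 10 = 37.0600
Moving ranges: 0.9, 2.4, 1.7, 0.2, 1.9, 0.9, 1.3, 0.1, 0.4; M̄R̄ = 9.8000 / 9 = 1.0889
LCL = X̄ − 3·M̄R̄/d₂ = 37.0600 − 3 × 1.0889 / 1.128 = 34.1640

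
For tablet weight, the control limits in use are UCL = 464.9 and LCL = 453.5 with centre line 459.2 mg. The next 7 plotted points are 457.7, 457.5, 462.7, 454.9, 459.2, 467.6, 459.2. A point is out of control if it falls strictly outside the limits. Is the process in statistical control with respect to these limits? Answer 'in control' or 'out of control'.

out of control

Compare each point to [453.5, 464.9]: sample 6 = 467.6 > UCL.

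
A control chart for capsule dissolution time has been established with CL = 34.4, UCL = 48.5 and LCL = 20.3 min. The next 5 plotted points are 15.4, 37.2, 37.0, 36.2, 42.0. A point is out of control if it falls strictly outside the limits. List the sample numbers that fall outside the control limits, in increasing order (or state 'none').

1

Compare each point to [20.3, 48.5]: sample 1 = 15.4 < LCL.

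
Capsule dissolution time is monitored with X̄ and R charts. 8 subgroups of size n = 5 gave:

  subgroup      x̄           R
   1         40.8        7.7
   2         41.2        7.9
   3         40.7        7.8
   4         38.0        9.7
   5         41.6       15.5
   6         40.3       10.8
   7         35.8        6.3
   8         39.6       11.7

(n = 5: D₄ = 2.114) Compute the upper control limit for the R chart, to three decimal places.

R̄ = (7.7 + 7.9 + 7.8 + 9.7 + 15.5 + 10.8 + 6.3 + 11.7) / 8 = 77.4000 / 8 = 9.6750
UCL_R = D₄·R̄ = 2.114 × 9.6750 = 20.4530

20.453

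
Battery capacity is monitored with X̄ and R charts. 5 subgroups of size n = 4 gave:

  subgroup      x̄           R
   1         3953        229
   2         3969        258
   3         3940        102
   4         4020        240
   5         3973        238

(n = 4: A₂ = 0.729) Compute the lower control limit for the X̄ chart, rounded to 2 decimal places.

X̄̄ = (3953 + 3969 + 3940 + 4020 + 3973) / 5 = 19855.0000 / 5 = 3971.0000
R̄ = (229 + 258 + 102 + 240 + 238) / 5 = 1067.0000 / 5 = 213.4000
LCL = X̄̄ − A₂·R̄ = 3971.0000 − 0.729 × 213.4000 = 3815.4314

3815.43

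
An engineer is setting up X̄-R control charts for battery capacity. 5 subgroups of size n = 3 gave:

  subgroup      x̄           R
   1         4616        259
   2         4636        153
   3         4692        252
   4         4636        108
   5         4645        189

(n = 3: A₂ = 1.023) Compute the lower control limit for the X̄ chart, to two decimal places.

4448.38

X̄̄ = (4616 + 4636 + 4692 + 4636 + 4645) / 5 = 23225.0000 / 5 = 4645.0000
R̄ = (259 + 153 + 252 + 108 + 189) / 5 = 961.0000 / 5 = 192.2000
LCL = X̄̄ − A₂·R̄ = 4645.0000 − 1.023 × 192.2000 = 4448.3794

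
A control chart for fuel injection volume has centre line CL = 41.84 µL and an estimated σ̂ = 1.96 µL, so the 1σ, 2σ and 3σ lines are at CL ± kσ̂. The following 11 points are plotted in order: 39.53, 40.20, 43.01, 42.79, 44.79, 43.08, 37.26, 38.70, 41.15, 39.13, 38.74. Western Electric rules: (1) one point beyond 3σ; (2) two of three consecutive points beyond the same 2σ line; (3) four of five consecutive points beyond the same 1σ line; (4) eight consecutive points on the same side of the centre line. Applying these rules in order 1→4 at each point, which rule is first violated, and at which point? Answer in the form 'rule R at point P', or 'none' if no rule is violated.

rule 3 at point 11

Zone of each point (C = within 1σ̂, B = 1σ̂–2σ̂, A = 2σ̂–3σ̂, * = beyond 3σ̂; sign = side of CL): 1:-B, 2:-C, 3:+C, 4:+C, 5:+B, 6:+C, 7:-A, 8:-B, 9:-C, 10:-B, 11:-B
Rule 3 (four of five consecutive points beyond the same 1σ limit) is satisfied at point 11.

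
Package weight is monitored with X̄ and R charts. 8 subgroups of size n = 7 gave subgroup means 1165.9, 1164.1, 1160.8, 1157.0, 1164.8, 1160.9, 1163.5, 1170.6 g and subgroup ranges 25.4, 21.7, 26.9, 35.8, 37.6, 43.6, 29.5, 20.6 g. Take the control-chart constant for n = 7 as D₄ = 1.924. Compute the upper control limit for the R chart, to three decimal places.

R̄ = (25.4 + 21.7 + 26.9 + 35.8 + 37.6 + 43.6 + 29.5 + 20.6) / 8 = 241.1000 / 8 = 30.1375
UCL_R = D₄·R̄ = 1.924 × 30.1375 = 57.9845

57.985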